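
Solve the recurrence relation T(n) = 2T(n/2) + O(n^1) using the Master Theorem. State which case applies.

Master Theorem for T(n) = 2T(n/2) + O(n^1):

a = 2, b = 2, c = 1
log_b(a) = log_2(2) = 1.0000

Case 2: c = 1 = log_2(2) = 1.0000
T(n) = O(n^1 log n) = O(n log n)

For T(n) = 2T(n/2) + O(n^1): log_2(2) = 1.0000. This is Case 2 of the Master Theorem (c = log_b(a), equal work at all levels), giving O(n log n).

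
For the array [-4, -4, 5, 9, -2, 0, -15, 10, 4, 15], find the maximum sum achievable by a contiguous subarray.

Using Kadane's algorithm on [-4, -4, 5, 9, -2, 0, -15, 10, 4, 15]:

Scanning through the array:
Position 1 (value -4): max_ending_here = -4, max_so_far = -4
Position 2 (value 5): max_ending_here = 5, max_so_far = 5
Position 3 (value 9): max_ending_here = 14, max_so_far = 14
Position 4 (value -2): max_ending_here = 12, max_so_far = 14
Position 5 (value 0): max_ending_here = 12, max_so_far = 14
Position 6 (value -15): max_ending_here = -3, max_so_far = 14
Position 7 (value 10): max_ending_here = 10, max_so_far = 14
Position 8 (value 4): max_ending_here = 14, max_so_far = 14
Position 9 (value 15): max_ending_here = 29, max_so_far = 29

Maximum subarray: [10, 4, 15]
Maximum sum: 29

The maximum subarray is [10, 4, 15] with sum 29. This subarray runs from index 7 to index 9.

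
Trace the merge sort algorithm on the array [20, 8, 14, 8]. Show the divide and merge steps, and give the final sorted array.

Merge sort trace:

Split: [20, 8, 14, 8] -> [20, 8] and [14, 8]
  Split: [20, 8] -> [20] and [8]
  Merge: [20] + [8] -> [8, 20]
  Split: [14, 8] -> [14] and [8]
  Merge: [14] + [8] -> [8, 14]
Merge: [8, 20] + [8, 14] -> [8, 8, 14, 20]

Final sorted array: [8, 8, 14, 20]

The merge sort proceeds by recursively splitting the array and merging sorted halves.
After all merges, the sorted array is [8, 8, 14, 20].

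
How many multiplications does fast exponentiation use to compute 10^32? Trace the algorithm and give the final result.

Computing 10^32 by squaring (build up from 10^1; each line after the first costs one multiplication):

10^1 = 10
10^2 = (10^1)^2 = 10^2 = 100
10^4 = (10^2)^2 = 100^2 = 10000
10^8 = (10^4)^2 = 10000^2 = 100000000
10^16 = (10^8)^2 = 100000000^2 = 10000000000000000
10^32 = (10^16)^2 = 10000000000000000^2 = 100000000000000000000000000000000

Result: 100000000000000000000000000000000
Multiplications needed: 5 (5 lines after 10^1)

10^32 = 100000000000000000000000000000000. Using exponentiation by squaring, this requires 5 multiplications. The key idea: if the exponent is even, square the half-power; if odd, multiply by the base once.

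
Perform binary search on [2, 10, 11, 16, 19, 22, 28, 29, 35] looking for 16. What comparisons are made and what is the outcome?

Binary search for 16 in [2, 10, 11, 16, 19, 22, 28, 29, 35]:

lo=0, hi=8, mid=4, arr[mid]=19 -> 19 > 16, search left half
lo=0, hi=3, mid=1, arr[mid]=10 -> 10 < 16, search right half
lo=2, hi=3, mid=2, arr[mid]=11 -> 11 < 16, search right half
lo=3, hi=3, mid=3, arr[mid]=16 -> Found target at index 3!

Binary search finds 16 at index 3 after 4 comparisons. The search repeatedly halves the search space by comparing with the middle element.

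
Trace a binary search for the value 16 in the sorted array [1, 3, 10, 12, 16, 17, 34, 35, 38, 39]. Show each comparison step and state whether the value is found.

Binary search for 16 in [1, 3, 10, 12, 16, 17, 34, 35, 38, 39]:

lo=0, hi=9, mid=4, arr[mid]=16 -> Found target at index 4!

Binary search finds 16 at index 4 after 1 comparisons. The search repeatedly halves the search space by comparing with the middle element.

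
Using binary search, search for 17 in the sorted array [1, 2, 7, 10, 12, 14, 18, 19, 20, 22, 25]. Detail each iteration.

Binary search for 17 in [1, 2, 7, 10, 12, 14, 18, 19, 20, 22, 25]:

lo=0, hi=10, mid=5, arr[mid]=14 -> 14 < 17, search right half
lo=6, hi=10, mid=8, arr[mid]=20 -> 20 > 17, search left half
lo=6, hi=7, mid=6, arr[mid]=18 -> 18 > 17, search left half
lo=6 > hi=5, target 17 not found

Binary search determines that 17 is not in the array after 3 comparisons. The search space was exhausted without finding the target.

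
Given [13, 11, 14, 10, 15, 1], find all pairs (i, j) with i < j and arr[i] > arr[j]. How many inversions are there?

Finding inversions in [13, 11, 14, 10, 15, 1]:

(0, 1): arr[0]=13 > arr[1]=11
(0, 3): arr[0]=13 > arr[3]=10
(0, 5): arr[0]=13 > arr[5]=1
(1, 3): arr[1]=11 > arr[3]=10
(1, 5): arr[1]=11 > arr[5]=1
(2, 3): arr[2]=14 > arr[3]=10
(2, 5): arr[2]=14 > arr[5]=1
(3, 5): arr[3]=10 > arr[5]=1
(4, 5): arr[4]=15 > arr[5]=1

Total inversions: 9

The array has 9 inversion(s): (0,1), (0,3), (0,5), (1,3), (1,5), (2,3), (2,5), (3,5), (4,5). Each pair (i,j) satisfies i < j and arr[i] > arr[j].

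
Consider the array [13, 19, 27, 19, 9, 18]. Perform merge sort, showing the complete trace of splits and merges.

Merge sort trace:

Split: [13, 19, 27, 19, 9, 18] -> [13, 19, 27] and [19, 9, 18]
  Split: [13, 19, 27] -> [13] and [19, 27]
    Split: [19, 27] -> [19] and [27]
    Merge: [19] + [27] -> [19, 27]
  Merge: [13] + [19, 27] -> [13, 19, 27]
  Split: [19, 9, 18] -> [19] and [9, 18]
    Split: [9, 18] -> [9] and [18]
    Merge: [9] + [18] -> [9, 18]
  Merge: [19] + [9, 18] -> [9, 18, 19]
Merge: [13, 19, 27] + [9, 18, 19] -> [9, 13, 18, 19, 19, 27]

Final sorted array: [9, 13, 18, 19, 19, 27]

The merge sort proceeds by recursively splitting the array and merging sorted halves.
After all merges, the sorted array is [9, 13, 18, 19, 19, 27].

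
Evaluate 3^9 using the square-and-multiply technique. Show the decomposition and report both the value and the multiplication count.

Computing 3^9 by squaring (build up from 3^1; each line after the first costs one multiplication):

3^1 = 3
3^2 = (3^1)^2 = 3^2 = 9
3^4 = (3^2)^2 = 9^2 = 81
3^8 = (3^4)^2 = 81^2 = 6561
3^9 = 3 * 3^8 = 3 * 6561 = 19683

Result: 19683
Multiplications needed: 4 (4 lines after 3^1)

3^9 = 19683. Using exponentiation by squaring, this requires 4 multiplications. The key idea: if the exponent is even, square the half-power; if odd, multiply by the base once.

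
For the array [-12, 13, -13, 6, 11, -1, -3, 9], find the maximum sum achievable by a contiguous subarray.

Using Kadane's algorithm on [-12, 13, -13, 6, 11, -1, -3, 9]:

Scanning through the array:
Position 1 (value 13): max_ending_here = 13, max_so_far = 13
Position 2 (value -13): max_ending_here = 0, max_so_far = 13
Position 3 (value 6): max_ending_here = 6, max_so_far = 13
Position 4 (value 11): max_ending_here = 17, max_so_far = 17
Position 5 (value -1): max_ending_here = 16, max_so_far = 17
Position 6 (value -3): max_ending_here = 13, max_so_far = 17
Position 7 (value 9): max_ending_here = 22, max_so_far = 22

Maximum subarray: [13, -13, 6, 11, -1, -3, 9]
Maximum sum: 22

The maximum subarray is [13, -13, 6, 11, -1, -3, 9] with sum 22. This subarray runs from index 1 to index 7.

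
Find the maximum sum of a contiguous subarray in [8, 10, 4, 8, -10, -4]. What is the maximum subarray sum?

Using Kadane's algorithm on [8, 10, 4, 8, -10, -4]:

Scanning through the array:
Position 1 (value 10): max_ending_here = 18, max_so_far = 18
Position 2 (value 4): max_ending_here = 22, max_so_far = 22
Position 3 (value 8): max_ending_here = 30, max_so_far = 30
Position 4 (value -10): max_ending_here = 20, max_so_far = 30
Position 5 (value -4): max_ending_here = 16, max_so_far = 30

Maximum subarray: [8, 10, 4, 8]
Maximum sum: 30

The maximum subarray is [8, 10, 4, 8] with sum 30. This subarray runs from index 0 to index 3.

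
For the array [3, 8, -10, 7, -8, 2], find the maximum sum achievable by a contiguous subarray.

Using Kadane's algorithm on [3, 8, -10, 7, -8, 2]:

Scanning through the array:
Position 1 (value 8): max_ending_here = 11, max_so_far = 11
Position 2 (value -10): max_ending_here = 1, max_so_far = 11
Position 3 (value 7): max_ending_here = 8, max_so_far = 11
Position 4 (value -8): max_ending_here = 0, max_so_far = 11
Position 5 (value 2): max_ending_here = 2, max_so_far = 11

Maximum subarray: [3, 8]
Maximum sum: 11

The maximum subarray is [3, 8] with sum 11. This subarray runs from index 0 to index 1.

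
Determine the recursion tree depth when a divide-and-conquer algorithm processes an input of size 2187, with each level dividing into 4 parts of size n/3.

For divide and conquer with division factor 3:

Problem sizes at each level:
Level 0: 2187
Level 1: 729
Level 2: 243
Level 3: 81
Level 4: 27
Level 5: 9
Level 6: 3
Level 7: 1

The root is level 0 and the size-1 base case is level 7 (the tree spans levels 0 through 7, i.e. 8 levels counting the root), so the depth is the number of divisions: log_3(2187) = 7

The recursion tree depth is log_3(2187) = 7. At each level, the problem size is divided by 3, so it takes 7 divisions to reduce to a base case of size 1. The algorithm makes 4 recursive calls at each level.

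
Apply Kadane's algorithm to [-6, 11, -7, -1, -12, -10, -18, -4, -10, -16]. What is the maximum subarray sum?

Using Kadane's algorithm on [-6, 11, -7, -1, -12, -10, -18, -4, -10, -16]:

Scanning through the array:
Position 1 (value 11): max_ending_here = 11, max_so_far = 11
Position 2 (value -7): max_ending_here = 4, max_so_far = 11
Position 3 (value -1): max_ending_here = 3, max_so_far = 11
Position 4 (value -12): max_ending_here = -9, max_so_far = 11
Position 5 (value -10): max_ending_here = -10, max_so_far = 11
Position 6 (value -18): max_ending_here = -18, max_so_far = 11
Position 7 (value -4): max_ending_here = -4, max_so_far = 11
Position 8 (value -10): max_ending_here = -10, max_so_far = 11
Position 9 (value -16): max_ending_here = -16, max_so_far = 11

Maximum subarray: [11]
Maximum sum: 11

The maximum subarray is [11] with sum 11. This subarray runs from index 1 to index 1.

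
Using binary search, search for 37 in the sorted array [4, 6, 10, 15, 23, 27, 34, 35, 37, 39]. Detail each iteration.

Binary search for 37 in [4, 6, 10, 15, 23, 27, 34, 35, 37, 39]:

lo=0, hi=9, mid=4, arr[mid]=23 -> 23 < 37, search right half
lo=5, hi=9, mid=7, arr[mid]=35 -> 35 < 37, search right half
lo=8, hi=9, mid=8, arr[mid]=37 -> Found target at index 8!

Binary search finds 37 at index 8 after 3 comparisons. The search repeatedly halves the search space by comparing with the middle element.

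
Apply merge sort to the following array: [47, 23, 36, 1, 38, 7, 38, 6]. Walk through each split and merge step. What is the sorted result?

Merge sort trace:

Split: [47, 23, 36, 1, 38, 7, 38, 6] -> [47, 23, 36, 1] and [38, 7, 38, 6]
  Split: [47, 23, 36, 1] -> [47, 23] and [36, 1]
    Split: [47, 23] -> [47] and [23]
    Merge: [47] + [23] -> [23, 47]
    Split: [36, 1] -> [36] and [1]
    Merge: [36] + [1] -> [1, 36]
  Merge: [23, 47] + [1, 36] -> [1, 23, 36, 47]
  Split: [38, 7, 38, 6] -> [38, 7] and [38, 6]
    Split: [38, 7] -> [38] and [7]
    Merge: [38] + [7] -> [7, 38]
    Split: [38, 6] -> [38] and [6]
    Merge: [38] + [6] -> [6, 38]
  Merge: [7, 38] + [6, 38] -> [6, 7, 38, 38]
Merge: [1, 23, 36, 47] + [6, 7, 38, 38] -> [1, 6, 7, 23, 36, 38, 38, 47]

Final sorted array: [1, 6, 7, 23, 36, 38, 38, 47]

The merge sort proceeds by recursively splitting the array and merging sorted halves.
After all merges, the sorted array is [1, 6, 7, 23, 36, 38, 38, 47].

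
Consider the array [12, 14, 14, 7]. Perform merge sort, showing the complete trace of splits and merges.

Merge sort trace:

Split: [12, 14, 14, 7] -> [12, 14] and [14, 7]
  Split: [12, 14] -> [12] and [14]
  Merge: [12] + [14] -> [12, 14]
  Split: [14, 7] -> [14] and [7]
  Merge: [14] + [7] -> [7, 14]
Merge: [12, 14] + [7, 14] -> [7, 12, 14, 14]

Final sorted array: [7, 12, 14, 14]

The merge sort proceeds by recursively splitting the array and merging sorted halves.
After all merges, the sorted array is [7, 12, 14, 14].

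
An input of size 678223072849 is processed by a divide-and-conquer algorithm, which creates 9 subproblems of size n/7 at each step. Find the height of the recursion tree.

For divide and conquer with division factor 7:

Problem sizes at each level:
Level 0: 678223072849
Level 1: 96889010407
Level 2: 13841287201
Level 3: 1977326743
Level 4: 282475249
Level 5: 40353607
Level 6: 5764801
Level 7: 823543
Level 8: 117649
Level 9: 16807
Level 10: 2401
Level 11: 343
Level 12: 49
Level 13: 7
Level 14: 1

The root is level 0 and the size-1 base case is level 14 (the tree spans levels 0 through 14, i.e. 15 levels counting the root), so the depth is the number of divisions: log_7(678223072849) = 14

The recursion tree depth is log_7(678223072849) = 14. At each level, the problem size is divided by 7, so it takes 14 divisions to reduce to a base case of size 1. The algorithm makes 9 recursive calls at each level.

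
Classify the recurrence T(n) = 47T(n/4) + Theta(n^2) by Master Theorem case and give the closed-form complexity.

Master Theorem for T(n) = 47T(n/4) + O(n^2):

a = 47, b = 4, c = 2
log_b(a) = log_4(47) = 2.7773

Case 1: c = 2 < log_4(47) = 2.7773
T(n) = O(n^(log_4 47))

For T(n) = 47T(n/4) + O(n^2): log_4(47) = 2.7773. This is Case 1 of the Master Theorem (c < log_b(a), work dominated by leaves), giving O(n^(log_4 47)).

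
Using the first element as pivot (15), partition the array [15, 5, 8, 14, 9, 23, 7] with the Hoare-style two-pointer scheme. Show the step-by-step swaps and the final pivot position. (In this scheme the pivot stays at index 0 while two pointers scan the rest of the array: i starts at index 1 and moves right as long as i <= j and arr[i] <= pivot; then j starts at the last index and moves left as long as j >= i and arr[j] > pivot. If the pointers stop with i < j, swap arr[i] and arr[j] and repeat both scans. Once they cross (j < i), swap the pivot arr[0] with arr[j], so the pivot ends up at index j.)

Hoare-style two-pointer partition with pivot = 15:

Initial array: [15, 5, 8, 14, 9, 23, 7]

Pointers start at i = 1, j = 6.
i stops at index 5 (arr[5]=23 > 15), j stops at index 6 (arr[6]=7 <= 15): swap arr[5] and arr[6], array becomes [15, 5, 8, 14, 9, 7, 23]
i ends at 6, j ends at 5: the pointers have crossed (j < i), so scanning stops.

Swap pivot arr[0] with arr[5] to place pivot at position 5: [7, 5, 8, 14, 9, 15, 23]
Pivot position: 5

After partitioning with pivot 15, the array becomes [7, 5, 8, 14, 9, 15, 23]. The pivot is placed at index 5. All elements to the left of the pivot are <= 15, and all elements to the right are > 15.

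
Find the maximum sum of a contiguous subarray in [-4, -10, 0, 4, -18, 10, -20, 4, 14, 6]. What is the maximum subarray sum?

Using Kadane's algorithm on [-4, -10, 0, 4, -18, 10, -20, 4, 14, 6]:

Scanning through the array:
Position 1 (value -10): max_ending_here = -10, max_so_far = -4
Position 2 (value 0): max_ending_here = 0, max_so_far = 0
Position 3 (value 4): max_ending_here = 4, max_so_far = 4
Position 4 (value -18): max_ending_here = -14, max_so_far = 4
Position 5 (value 10): max_ending_here = 10, max_so_far = 10
Position 6 (value -20): max_ending_here = -10, max_so_far = 10
Position 7 (value 4): max_ending_here = 4, max_so_far = 10
Position 8 (value 14): max_ending_here = 18, max_so_far = 18
Position 9 (value 6): max_ending_here = 24, max_so_far = 24

Maximum subarray: [4, 14, 6]
Maximum sum: 24

The maximum subarray is [4, 14, 6] with sum 24. This subarray runs from index 7 to index 9.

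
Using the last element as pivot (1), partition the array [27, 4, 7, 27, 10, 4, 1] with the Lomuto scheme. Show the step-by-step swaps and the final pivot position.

Lomuto partition with pivot = 1:

Initial array: [27, 4, 7, 27, 10, 4, 1]

arr[0]=27 > 1: no swap
arr[1]=4 > 1: no swap
arr[2]=7 > 1: no swap
arr[3]=27 > 1: no swap
arr[4]=10 > 1: no swap
arr[5]=4 > 1: no swap

Place pivot at position 0: [1, 4, 7, 27, 10, 4, 27]
Pivot position: 0

After partitioning with pivot 1, the array becomes [1, 4, 7, 27, 10, 4, 27]. The pivot is placed at index 0. All elements to the left of the pivot are <= 1, and all elements to the right are > 1.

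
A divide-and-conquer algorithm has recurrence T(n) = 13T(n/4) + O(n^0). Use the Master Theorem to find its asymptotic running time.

Master Theorem for T(n) = 13T(n/4) + O(n^0):

a = 13, b = 4, c = 0
log_b(a) = log_4(13) = 1.8502

Case 1: c = 0 < log_4(13) = 1.8502
T(n) = O(n^(log_4 13))

For T(n) = 13T(n/4) + O(n^0): log_4(13) = 1.8502. This is Case 1 of the Master Theorem (c < log_b(a), work dominated by leaves), giving O(n^(log_4 13)).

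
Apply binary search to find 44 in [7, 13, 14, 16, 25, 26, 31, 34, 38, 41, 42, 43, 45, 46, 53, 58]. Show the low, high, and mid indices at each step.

Binary search for 44 in [7, 13, 14, 16, 25, 26, 31, 34, 38, 41, 42, 43, 45, 46, 53, 58]:

lo=0, hi=15, mid=7, arr[mid]=34 -> 34 < 44, search right half
lo=8, hi=15, mid=11, arr[mid]=43 -> 43 < 44, search right half
lo=12, hi=15, mid=13, arr[mid]=46 -> 46 > 44, search left half
lo=12, hi=12, mid=12, arr[mid]=45 -> 45 > 44, search left half
lo=12 > hi=11, target 44 not found

Binary search determines that 44 is not in the array after 4 comparisons. The search space was exhausted without finding the target.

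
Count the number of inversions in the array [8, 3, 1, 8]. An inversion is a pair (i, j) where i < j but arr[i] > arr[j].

Finding inversions in [8, 3, 1, 8]:

(0, 1): arr[0]=8 > arr[1]=3
(0, 2): arr[0]=8 > arr[2]=1
(1, 2): arr[1]=3 > arr[2]=1

Total inversions: 3

The array has 3 inversion(s): (0,1), (0,2), (1,2). Each pair (i,j) satisfies i < j and arr[i] > arr[j].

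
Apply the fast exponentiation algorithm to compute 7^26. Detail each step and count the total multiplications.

Computing 7^26 by squaring (build up from 7^1; each line after the first costs one multiplication):

7^1 = 7
7^2 = (7^1)^2 = 7^2 = 49
7^3 = 7 * 7^2 = 7 * 49 = 343
7^6 = (7^3)^2 = 343^2 = 117649
7^12 = (7^6)^2 = 117649^2 = 13841287201
7^13 = 7 * 7^12 = 7 * 13841287201 = 96889010407
7^26 = (7^13)^2 = 96889010407^2 = 9387480337647754305649

Result: 9387480337647754305649
Multiplications needed: 6 (6 lines after 7^1)

7^26 = 9387480337647754305649. Using exponentiation by squaring, this requires 6 multiplications. The key idea: if the exponent is even, square the half-power; if odd, multiply by the base once.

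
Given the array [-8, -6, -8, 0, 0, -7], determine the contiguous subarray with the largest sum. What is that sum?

Using Kadane's algorithm on [-8, -6, -8, 0, 0, -7]:

Scanning through the array:
Position 1 (value -6): max_ending_here = -6, max_so_far = -6
Position 2 (value -8): max_ending_here = -8, max_so_far = -6
Position 3 (value 0): max_ending_here = 0, max_so_far = 0
Position 4 (value 0): max_ending_here = 0, max_so_far = 0
Position 5 (value -7): max_ending_here = -7, max_so_far = 0

Maximum subarray: [0]
Maximum sum: 0

The maximum subarray is [0] with sum 0. This subarray runs from index 3 to index 3.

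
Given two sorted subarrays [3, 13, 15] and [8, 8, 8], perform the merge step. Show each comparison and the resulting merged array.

Merging process:

Compare 3 vs 8: take 3 from left. Merged: [3]
Compare 13 vs 8: take 8 from right. Merged: [3, 8]
Compare 13 vs 8: take 8 from right. Merged: [3, 8, 8]
Compare 13 vs 8: take 8 from right. Merged: [3, 8, 8, 8]
Append remaining from left: [13, 15]. Merged: [3, 8, 8, 8, 13, 15]

Final merged array: [3, 8, 8, 8, 13, 15]
Total comparisons: 4

The merged array is [3, 8, 8, 8, 13, 15], requiring 4 comparisons. The merge step runs in O(n) time where n is the total number of elements.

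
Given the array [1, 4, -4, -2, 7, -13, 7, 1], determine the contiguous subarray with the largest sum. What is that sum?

Using Kadane's algorithm on [1, 4, -4, -2, 7, -13, 7, 1]:

Scanning through the array:
Position 1 (value 4): max_ending_here = 5, max_so_far = 5
Position 2 (value -4): max_ending_here = 1, max_so_far = 5
Position 3 (value -2): max_ending_here = -1, max_so_far = 5
Position 4 (value 7): max_ending_here = 7, max_so_far = 7
Position 5 (value -13): max_ending_here = -6, max_so_far = 7
Position 6 (value 7): max_ending_here = 7, max_so_far = 7
Position 7 (value 1): max_ending_here = 8, max_so_far = 8

Maximum subarray: [7, 1]
Maximum sum: 8

The maximum subarray is [7, 1] with sum 8. This subarray runs from index 6 to index 7.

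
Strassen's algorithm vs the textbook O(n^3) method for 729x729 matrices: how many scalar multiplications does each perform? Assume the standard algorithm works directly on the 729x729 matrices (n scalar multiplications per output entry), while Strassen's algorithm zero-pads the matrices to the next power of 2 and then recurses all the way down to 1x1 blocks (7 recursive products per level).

Matrix multiplication for 729x729 matrices:

Strassen's algorithm requires power-of-2 dimensions. Pad 729x729 to 1024x1024 (next power of 2).

Standard algorithm: 729^3 = 387420489 multiplications
Strassen's algorithm: 7^(log2(1024)) = 7^10 = 282475249 multiplications
Savings: 387420489 - 282475249 = 104945240 multiplications

Standard: 387420489 multiplications (729^3). Strassen: 282475249 multiplications (7^10, after padding to 1024x1024). Strassen reduces 8 recursive multiplications to 7 at each level.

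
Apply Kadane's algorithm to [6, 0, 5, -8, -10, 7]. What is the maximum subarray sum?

Using Kadane's algorithm on [6, 0, 5, -8, -10, 7]:

Scanning through the array:
Position 1 (value 0): max_ending_here = 6, max_so_far = 6
Position 2 (value 5): max_ending_here = 11, max_so_far = 11
Position 3 (value -8): max_ending_here = 3, max_so_far = 11
Position 4 (value -10): max_ending_here = -7, max_so_far = 11
Position 5 (value 7): max_ending_here = 7, max_so_far = 11

Maximum subarray: [6, 0, 5]
Maximum sum: 11

The maximum subarray is [6, 0, 5] with sum 11. This subarray runs from index 0 to index 2.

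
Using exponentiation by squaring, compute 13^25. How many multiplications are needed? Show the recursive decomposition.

Computing 13^25 by squaring (build up from 13^1; each line after the first costs one multiplication):

13^1 = 13
13^2 = (13^1)^2 = 13^2 = 169
13^3 = 13 * 13^2 = 13 * 169 = 2197
13^6 = (13^3)^2 = 2197^2 = 4826809
13^12 = (13^6)^2 = 4826809^2 = 23298085122481
13^24 = (13^12)^2 = 23298085122481^2 = 542800770374370512771595361
13^25 = 13 * 13^24 = 13 * 542800770374370512771595361 = 7056410014866816666030739693

Result: 7056410014866816666030739693
Multiplications needed: 6 (6 lines after 13^1)

13^25 = 7056410014866816666030739693. Using exponentiation by squaring, this requires 6 multiplications. The key idea: if the exponent is even, square the half-power; if odd, multiply by the base once.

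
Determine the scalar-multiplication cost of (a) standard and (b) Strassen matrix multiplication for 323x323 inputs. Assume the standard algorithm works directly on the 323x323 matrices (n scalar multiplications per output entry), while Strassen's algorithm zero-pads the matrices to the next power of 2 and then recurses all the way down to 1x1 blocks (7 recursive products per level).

Matrix multiplication for 323x323 matrices:

Strassen's algorithm requires power-of-2 dimensions. Pad 323x323 to 512x512 (next power of 2).

Standard algorithm: 323^3 = 33698267 multiplications
Strassen's algorithm: 7^(log2(512)) = 7^9 = 40353607 multiplications
Difference: 33698267 - 40353607 = -6655340 (Strassen uses MORE here due to padding overhead — for small or just-over-power-of-2 n, padding can outweigh the per-level savings)

Standard: 33698267 multiplications (323^3). Strassen: 40353607 multiplications (7^9, after padding to 512x512). Strassen reduces 8 recursive multiplications to 7 at each level.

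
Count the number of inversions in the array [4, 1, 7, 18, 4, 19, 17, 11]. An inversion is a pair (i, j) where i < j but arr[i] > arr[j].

Finding inversions in [4, 1, 7, 18, 4, 19, 17, 11]:

(0, 1): arr[0]=4 > arr[1]=1
(2, 4): arr[2]=7 > arr[4]=4
(3, 4): arr[3]=18 > arr[4]=4
(3, 6): arr[3]=18 > arr[6]=17
(3, 7): arr[3]=18 > arr[7]=11
(5, 6): arr[5]=19 > arr[6]=17
(5, 7): arr[5]=19 > arr[7]=11
(6, 7): arr[6]=17 > arr[7]=11

Total inversions: 8

The array has 8 inversion(s): (0,1), (2,4), (3,4), (3,6), (3,7), (5,6), (5,7), (6,7). Each pair (i,j) satisfies i < j and arr[i] > arr[j].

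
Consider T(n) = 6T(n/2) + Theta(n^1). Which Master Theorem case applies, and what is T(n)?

Master Theorem for T(n) = 6T(n/2) + O(n^1):

a = 6, b = 2, c = 1
log_b(a) = log_2(6) = 2.5850

Case 1: c = 1 < log_2(6) = 2.5850
T(n) = O(n^(log_2 6))

For T(n) = 6T(n/2) + O(n^1): log_2(6) = 2.5850. This is Case 1 of the Master Theorem (c < log_b(a), work dominated by leaves), giving O(n^(log_2 6)).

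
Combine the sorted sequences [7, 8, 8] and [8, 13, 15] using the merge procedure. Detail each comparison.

Merging process:

Compare 7 vs 8: take 7 from left. Merged: [7]
Compare 8 vs 8: take 8 from left. Merged: [7, 8]
Compare 8 vs 8: take 8 from left. Merged: [7, 8, 8]
Append remaining from right: [8, 13, 15]. Merged: [7, 8, 8, 8, 13, 15]

Final merged array: [7, 8, 8, 8, 13, 15]
Total comparisons: 3

The merged array is [7, 8, 8, 8, 13, 15], requiring 3 comparisons. The merge step runs in O(n) time where n is the total number of elements.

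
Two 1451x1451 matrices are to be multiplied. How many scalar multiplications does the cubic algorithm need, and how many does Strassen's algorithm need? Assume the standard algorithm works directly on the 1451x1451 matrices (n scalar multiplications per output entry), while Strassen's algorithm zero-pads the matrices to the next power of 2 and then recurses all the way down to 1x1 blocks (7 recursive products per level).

Matrix multiplication for 1451x1451 matrices:

Strassen's algorithm requires power-of-2 dimensions. Pad 1451x1451 to 2048x2048 (next power of 2).

Standard algorithm: 1451^3 = 3054936851 multiplications
Strassen's algorithm: 7^(log2(2048)) = 7^11 = 1977326743 multiplications
Savings: 3054936851 - 1977326743 = 1077610108 multiplications

Standard: 3054936851 multiplications (1451^3). Strassen: 1977326743 multiplications (7^11, after padding to 2048x2048). Strassen reduces 8 recursive multiplications to 7 at each level.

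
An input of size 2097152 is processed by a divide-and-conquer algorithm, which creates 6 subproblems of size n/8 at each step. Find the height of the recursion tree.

For divide and conquer with division factor 8:

Problem sizes at each level:
Level 0: 2097152
Level 1: 262144
Level 2: 32768
Level 3: 4096
Level 4: 512
Level 5: 64
Level 6: 8
Level 7: 1

The root is level 0 and the size-1 base case is level 7 (the tree spans levels 0 through 7, i.e. 8 levels counting the root), so the depth is the number of divisions: log_8(2097152) = 7

The recursion tree depth is log_8(2097152) = 7. At each level, the problem size is divided by 8, so it takes 7 divisions to reduce to a base case of size 1. The algorithm makes 6 recursive calls at each level.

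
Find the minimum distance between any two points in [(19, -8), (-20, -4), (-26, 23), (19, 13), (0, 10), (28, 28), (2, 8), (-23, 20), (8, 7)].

Computing all pairwise distances among 9 points:

d((19, -8), (-20, -4)) = 39.2046
d((19, -8), (-26, 23)) = 54.6443
d((19, -8), (19, 13)) = 21.0
d((19, -8), (0, 10)) = 26.1725
d((19, -8), (28, 28)) = 37.108
d((19, -8), (2, 8)) = 23.3452
d((19, -8), (-23, 20)) = 50.4777
d((19, -8), (8, 7)) = 18.6011
d((-20, -4), (-26, 23)) = 27.6586
d((-20, -4), (19, 13)) = 42.5441
d((-20, -4), (0, 10)) = 24.4131
d((-20, -4), (28, 28)) = 57.6888
d((-20, -4), (2, 8)) = 25.0599
d((-20, -4), (-23, 20)) = 24.1868
d((-20, -4), (8, 7)) = 30.0832
d((-26, 23), (19, 13)) = 46.0977
d((-26, 23), (0, 10)) = 29.0689
d((-26, 23), (28, 28)) = 54.231
d((-26, 23), (2, 8)) = 31.7648
d((-26, 23), (-23, 20)) = 4.2426
d((-26, 23), (8, 7)) = 37.5766
d((19, 13), (0, 10)) = 19.2354
d((19, 13), (28, 28)) = 17.4929
d((19, 13), (2, 8)) = 17.72
d((19, 13), (-23, 20)) = 42.5793
d((19, 13), (8, 7)) = 12.53
d((0, 10), (28, 28)) = 33.2866
d((0, 10), (2, 8)) = 2.8284 <-- minimum
d((0, 10), (-23, 20)) = 25.0799
d((0, 10), (8, 7)) = 8.544
d((28, 28), (2, 8)) = 32.8024
d((28, 28), (-23, 20)) = 51.6236
d((28, 28), (8, 7)) = 29.0
d((2, 8), (-23, 20)) = 27.7308
d((2, 8), (8, 7)) = 6.0828
d((-23, 20), (8, 7)) = 33.6155

Closest pair: (0, 10) and (2, 8) with distance 2.8284

The closest pair is (0, 10) and (2, 8) with Euclidean distance 2.8284. For 9 points, brute-force pairwise comparison is shown above. For large n, the divide-and-conquer algorithm (sort by x, recurse on halves, check the dividing strip) achieves O(n log n).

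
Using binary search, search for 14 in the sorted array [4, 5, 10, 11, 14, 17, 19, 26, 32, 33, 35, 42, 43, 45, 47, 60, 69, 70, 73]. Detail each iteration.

Binary search for 14 in [4, 5, 10, 11, 14, 17, 19, 26, 32, 33, 35, 42, 43, 45, 47, 60, 69, 70, 73]:

lo=0, hi=18, mid=9, arr[mid]=33 -> 33 > 14, search left half
lo=0, hi=8, mid=4, arr[mid]=14 -> Found target at index 4!

Binary search finds 14 at index 4 after 2 comparisons. The search repeatedly halves the search space by comparing with the middle element.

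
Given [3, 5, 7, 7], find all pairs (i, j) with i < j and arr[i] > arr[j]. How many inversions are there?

Finding inversions in [3, 5, 7, 7]:


Total inversions: 0

The array has 0 inversions. It is already sorted.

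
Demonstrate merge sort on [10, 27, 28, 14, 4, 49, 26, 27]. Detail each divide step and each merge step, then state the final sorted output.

Merge sort trace:

Split: [10, 27, 28, 14, 4, 49, 26, 27] -> [10, 27, 28, 14] and [4, 49, 26, 27]
  Split: [10, 27, 28, 14] -> [10, 27] and [28, 14]
    Split: [10, 27] -> [10] and [27]
    Merge: [10] + [27] -> [10, 27]
    Split: [28, 14] -> [28] and [14]
    Merge: [28] + [14] -> [14, 28]
  Merge: [10, 27] + [14, 28] -> [10, 14, 27, 28]
  Split: [4, 49, 26, 27] -> [4, 49] and [26, 27]
    Split: [4, 49] -> [4] and [49]
    Merge: [4] + [49] -> [4, 49]
    Split: [26, 27] -> [26] and [27]
    Merge: [26] + [27] -> [26, 27]
  Merge: [4, 49] + [26, 27] -> [4, 26, 27, 49]
Merge: [10, 14, 27, 28] + [4, 26, 27, 49] -> [4, 10, 14, 26, 27, 27, 28, 49]

Final sorted array: [4, 10, 14, 26, 27, 27, 28, 49]

The merge sort proceeds by recursively splitting the array and merging sorted halves.
After all merges, the sorted array is [4, 10, 14, 26, 27, 27, 28, 49].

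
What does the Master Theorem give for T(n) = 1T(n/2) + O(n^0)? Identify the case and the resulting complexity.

Master Theorem for T(n) = 1T(n/2) + O(n^0):

a = 1, b = 2, c = 0
log_b(a) = log_2(1) = 0.0000

Case 2: c = 0 = log_2(1) = 0.0000
T(n) = O(n^0 log n) = O(log n)

For T(n) = 1T(n/2) + O(n^0): log_2(1) = 0.0000. This is Case 2 of the Master Theorem (c = log_b(a), equal work at all levels), giving O(log n).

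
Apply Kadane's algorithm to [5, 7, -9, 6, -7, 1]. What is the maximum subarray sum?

Using Kadane's algorithm on [5, 7, -9, 6, -7, 1]:

Scanning through the array:
Position 1 (value 7): max_ending_here = 12, max_so_far = 12
Position 2 (value -9): max_ending_here = 3, max_so_far = 12
Position 3 (value 6): max_ending_here = 9, max_so_far = 12
Position 4 (value -7): max_ending_here = 2, max_so_far = 12
Position 5 (value 1): max_ending_here = 3, max_so_far = 12

Maximum subarray: [5, 7]
Maximum sum: 12

The maximum subarray is [5, 7] with sum 12. This subarray runs from index 0 to index 1.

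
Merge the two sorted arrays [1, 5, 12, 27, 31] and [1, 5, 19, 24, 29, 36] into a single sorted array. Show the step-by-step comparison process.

Merging process:

Compare 1 vs 1: take 1 from left. Merged: [1]
Compare 5 vs 1: take 1 from right. Merged: [1, 1]
Compare 5 vs 5: take 5 from left. Merged: [1, 1, 5]
Compare 12 vs 5: take 5 from right. Merged: [1, 1, 5, 5]
Compare 12 vs 19: take 12 from left. Merged: [1, 1, 5, 5, 12]
Compare 27 vs 19: take 19 from right. Merged: [1, 1, 5, 5, 12, 19]
Compare 27 vs 24: take 24 from right. Merged: [1, 1, 5, 5, 12, 19, 24]
Compare 27 vs 29: take 27 from left. Merged: [1, 1, 5, 5, 12, 19, 24, 27]
Compare 31 vs 29: take 29 from right. Merged: [1, 1, 5, 5, 12, 19, 24, 27, 29]
Compare 31 vs 36: take 31 from left. Merged: [1, 1, 5, 5, 12, 19, 24, 27, 29, 31]
Append remaining from right: [36]. Merged: [1, 1, 5, 5, 12, 19, 24, 27, 29, 31, 36]

Final merged array: [1, 1, 5, 5, 12, 19, 24, 27, 29, 31, 36]
Total comparisons: 10

The merged array is [1, 1, 5, 5, 12, 19, 24, 27, 29, 31, 36], requiring 10 comparisons. The merge step runs in O(n) time where n is the total number of elements.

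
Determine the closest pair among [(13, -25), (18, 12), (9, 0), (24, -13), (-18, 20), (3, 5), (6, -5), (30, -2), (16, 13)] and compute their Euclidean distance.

Computing all pairwise distances among 9 points:

d((13, -25), (18, 12)) = 37.3363
d((13, -25), (9, 0)) = 25.318
d((13, -25), (24, -13)) = 16.2788
d((13, -25), (-18, 20)) = 54.6443
d((13, -25), (3, 5)) = 31.6228
d((13, -25), (6, -5)) = 21.1896
d((13, -25), (30, -2)) = 28.6007
d((13, -25), (16, 13)) = 38.1182
d((18, 12), (9, 0)) = 15.0
d((18, 12), (24, -13)) = 25.7099
d((18, 12), (-18, 20)) = 36.8782
d((18, 12), (3, 5)) = 16.5529
d((18, 12), (6, -5)) = 20.8087
d((18, 12), (30, -2)) = 18.4391
d((18, 12), (16, 13)) = 2.2361 <-- minimum
d((9, 0), (24, -13)) = 19.8494
d((9, 0), (-18, 20)) = 33.6006
d((9, 0), (3, 5)) = 7.8102
d((9, 0), (6, -5)) = 5.831
d((9, 0), (30, -2)) = 21.095
d((9, 0), (16, 13)) = 14.7648
d((24, -13), (-18, 20)) = 53.4135
d((24, -13), (3, 5)) = 27.6586
d((24, -13), (6, -5)) = 19.6977
d((24, -13), (30, -2)) = 12.53
d((24, -13), (16, 13)) = 27.2029
d((-18, 20), (3, 5)) = 25.807
d((-18, 20), (6, -5)) = 34.6554
d((-18, 20), (30, -2)) = 52.8015
d((-18, 20), (16, 13)) = 34.7131
d((3, 5), (6, -5)) = 10.4403
d((3, 5), (30, -2)) = 27.8927
d((3, 5), (16, 13)) = 15.2643
d((6, -5), (30, -2)) = 24.1868
d((6, -5), (16, 13)) = 20.5913
d((30, -2), (16, 13)) = 20.5183

Closest pair: (18, 12) and (16, 13) with distance 2.2361

The closest pair is (18, 12) and (16, 13) with Euclidean distance 2.2361. For 9 points, brute-force pairwise comparison is shown above. For large n, the divide-and-conquer algorithm (sort by x, recurse on halves, check the dividing strip) achieves O(n log n).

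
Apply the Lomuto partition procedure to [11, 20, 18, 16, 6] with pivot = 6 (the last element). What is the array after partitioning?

Lomuto partition with pivot = 6:

Initial array: [11, 20, 18, 16, 6]

arr[0]=11 > 6: no swap
arr[1]=20 > 6: no swap
arr[2]=18 > 6: no swap
arr[3]=16 > 6: no swap

Place pivot at position 0: [6, 20, 18, 16, 11]
Pivot position: 0

After partitioning with pivot 6, the array becomes [6, 20, 18, 16, 11]. The pivot is placed at index 0. All elements to the left of the pivot are <= 6, and all elements to the right are > 6.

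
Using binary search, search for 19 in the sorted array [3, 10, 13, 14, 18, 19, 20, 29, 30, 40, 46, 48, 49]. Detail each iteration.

Binary search for 19 in [3, 10, 13, 14, 18, 19, 20, 29, 30, 40, 46, 48, 49]:

lo=0, hi=12, mid=6, arr[mid]=20 -> 20 > 19, search left half
lo=0, hi=5, mid=2, arr[mid]=13 -> 13 < 19, search right half
lo=3, hi=5, mid=4, arr[mid]=18 -> 18 < 19, search right half
lo=5, hi=5, mid=5, arr[mid]=19 -> Found target at index 5!

Binary search finds 19 at index 5 after 4 comparisons. The search repeatedly halves the search space by comparing with the middle element.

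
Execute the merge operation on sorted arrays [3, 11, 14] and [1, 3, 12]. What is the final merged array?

Merging process:

Compare 3 vs 1: take 1 from right. Merged: [1]
Compare 3 vs 3: take 3 from left. Merged: [1, 3]
Compare 11 vs 3: take 3 from right. Merged: [1, 3, 3]
Compare 11 vs 12: take 11 from left. Merged: [1, 3, 3, 11]
Compare 14 vs 12: take 12 from right. Merged: [1, 3, 3, 11, 12]
Append remaining from left: [14]. Merged: [1, 3, 3, 11, 12, 14]

Final merged array: [1, 3, 3, 11, 12, 14]
Total comparisons: 5

The merged array is [1, 3, 3, 11, 12, 14], requiring 5 comparisons. The merge step runs in O(n) time where n is the total number of elements.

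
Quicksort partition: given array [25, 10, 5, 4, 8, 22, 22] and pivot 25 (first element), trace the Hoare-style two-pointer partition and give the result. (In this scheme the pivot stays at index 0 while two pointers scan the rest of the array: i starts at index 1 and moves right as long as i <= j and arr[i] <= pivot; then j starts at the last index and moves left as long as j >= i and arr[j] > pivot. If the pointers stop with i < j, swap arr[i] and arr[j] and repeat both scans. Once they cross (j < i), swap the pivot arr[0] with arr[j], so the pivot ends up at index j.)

Hoare-style two-pointer partition with pivot = 25:

Initial array: [25, 10, 5, 4, 8, 22, 22]

Pointers start at i = 1, j = 6.
i ends at 7, j ends at 6: the pointers have crossed (j < i), so scanning stops.

Swap pivot arr[0] with arr[6] to place pivot at position 6: [22, 10, 5, 4, 8, 22, 25]
Pivot position: 6

After partitioning with pivot 25, the array becomes [22, 10, 5, 4, 8, 22, 25]. The pivot is placed at index 6. All elements to the left of the pivot are <= 25, and all elements to the right are > 25.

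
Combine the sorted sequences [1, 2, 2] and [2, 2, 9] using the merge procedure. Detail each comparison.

Merging process:

Compare 1 vs 2: take 1 from left. Merged: [1]
Compare 2 vs 2: take 2 from left. Merged: [1, 2]
Compare 2 vs 2: take 2 from left. Merged: [1, 2, 2]
Append remaining from right: [2, 2, 9]. Merged: [1, 2, 2, 2, 2, 9]

Final merged array: [1, 2, 2, 2, 2, 9]
Total comparisons: 3

The merged array is [1, 2, 2, 2, 2, 9], requiring 3 comparisons. The merge step runs in O(n) time where n is the total number of elements.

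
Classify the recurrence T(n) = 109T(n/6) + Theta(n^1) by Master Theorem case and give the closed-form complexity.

Master Theorem for T(n) = 109T(n/6) + O(n^1):

a = 109, b = 6, c = 1
log_b(a) = log_6(109) = 2.6183

Case 1: c = 1 < log_6(109) = 2.6183
T(n) = O(n^(log_6 109))

For T(n) = 109T(n/6) + O(n^1): log_6(109) = 2.6183. This is Case 1 of the Master Theorem (c < log_b(a), work dominated by leaves), giving O(n^(log_6 109)).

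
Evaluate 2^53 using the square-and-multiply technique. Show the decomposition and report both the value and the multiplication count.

Computing 2^53 by squaring (build up from 2^1; each line after the first costs one multiplication):

2^1 = 2
2^2 = (2^1)^2 = 2^2 = 4
2^3 = 2 * 2^2 = 2 * 4 = 8
2^6 = (2^3)^2 = 8^2 = 64
2^12 = (2^6)^2 = 64^2 = 4096
2^13 = 2 * 2^12 = 2 * 4096 = 8192
2^26 = (2^13)^2 = 8192^2 = 67108864
2^52 = (2^26)^2 = 67108864^2 = 4503599627370496
2^53 = 2 * 2^52 = 2 * 4503599627370496 = 9007199254740992

Result: 9007199254740992
Multiplications needed: 8 (8 lines after 2^1)

2^53 = 9007199254740992. Using exponentiation by squaring, this requires 8 multiplications. The key idea: if the exponent is even, square the half-power; if odd, multiply by the base once.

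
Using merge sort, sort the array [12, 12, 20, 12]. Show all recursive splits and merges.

Merge sort trace:

Split: [12, 12, 20, 12] -> [12, 12] and [20, 12]
  Split: [12, 12] -> [12] and [12]
  Merge: [12] + [12] -> [12, 12]
  Split: [20, 12] -> [20] and [12]
  Merge: [20] + [12] -> [12, 20]
Merge: [12, 12] + [12, 20] -> [12, 12, 12, 20]

Final sorted array: [12, 12, 12, 20]

The merge sort proceeds by recursively splitting the array and merging sorted halves.
After all merges, the sorted array is [12, 12, 12, 20].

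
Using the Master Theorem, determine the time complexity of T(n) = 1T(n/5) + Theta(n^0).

Master Theorem for T(n) = 1T(n/5) + O(n^0):

a = 1, b = 5, c = 0
log_b(a) = log_5(1) = 0.0000

Case 2: c = 0 = log_5(1) = 0.0000
T(n) = O(n^0 log n) = O(log n)

For T(n) = 1T(n/5) + O(n^0): log_5(1) = 0.0000. This is Case 2 of the Master Theorem (c = log_b(a), equal work at all levels), giving O(log n).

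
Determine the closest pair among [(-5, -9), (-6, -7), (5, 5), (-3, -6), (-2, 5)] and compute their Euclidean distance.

Computing all pairwise distances among 5 points:

d((-5, -9), (-6, -7)) = 2.2361 <-- minimum
d((-5, -9), (5, 5)) = 17.2047
d((-5, -9), (-3, -6)) = 3.6056
d((-5, -9), (-2, 5)) = 14.3178
d((-6, -7), (5, 5)) = 16.2788
d((-6, -7), (-3, -6)) = 3.1623
d((-6, -7), (-2, 5)) = 12.6491
d((5, 5), (-3, -6)) = 13.6015
d((5, 5), (-2, 5)) = 7.0
d((-3, -6), (-2, 5)) = 11.0454

Closest pair: (-5, -9) and (-6, -7) with distance 2.2361

The closest pair is (-5, -9) and (-6, -7) with Euclidean distance 2.2361. For 5 points, brute-force pairwise comparison is shown above. For large n, the divide-and-conquer algorithm (sort by x, recurse on halves, check the dividing strip) achieves O(n log n).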